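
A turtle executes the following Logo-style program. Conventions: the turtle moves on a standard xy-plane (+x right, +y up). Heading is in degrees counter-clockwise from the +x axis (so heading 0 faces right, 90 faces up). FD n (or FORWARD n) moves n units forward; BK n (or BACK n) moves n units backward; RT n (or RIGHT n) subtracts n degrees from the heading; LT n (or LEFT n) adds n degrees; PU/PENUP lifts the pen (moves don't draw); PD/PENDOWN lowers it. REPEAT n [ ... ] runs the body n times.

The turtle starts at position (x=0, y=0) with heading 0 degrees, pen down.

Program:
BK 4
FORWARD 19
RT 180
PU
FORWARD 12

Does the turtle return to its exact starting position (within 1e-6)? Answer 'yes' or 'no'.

Executing turtle program step by step:
Start: pos=(0,0), heading=0, pen down
BK 4: (0,0) -> (-4,0) [heading=0, draw]
FD 19: (-4,0) -> (15,0) [heading=0, draw]
RT 180: heading 0 -> 180
PU: pen up
FD 12: (15,0) -> (3,0) [heading=180, move]
Final: pos=(3,0), heading=180, 2 segment(s) drawn

Start position: (0, 0)
Final position: (3, 0)
Distance = 3; >= 1e-6 -> NOT closed

Answer: no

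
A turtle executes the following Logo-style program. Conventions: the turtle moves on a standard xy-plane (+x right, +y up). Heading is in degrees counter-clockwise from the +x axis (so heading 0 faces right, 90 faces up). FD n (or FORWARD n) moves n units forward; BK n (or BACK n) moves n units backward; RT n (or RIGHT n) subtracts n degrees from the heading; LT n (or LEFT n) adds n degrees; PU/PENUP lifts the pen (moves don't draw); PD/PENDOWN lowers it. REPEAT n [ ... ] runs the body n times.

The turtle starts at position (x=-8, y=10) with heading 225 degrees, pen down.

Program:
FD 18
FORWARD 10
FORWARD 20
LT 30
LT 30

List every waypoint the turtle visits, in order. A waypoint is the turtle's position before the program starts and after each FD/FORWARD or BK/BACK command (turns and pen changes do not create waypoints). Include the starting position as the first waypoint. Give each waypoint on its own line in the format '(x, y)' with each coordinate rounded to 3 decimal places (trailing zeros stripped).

Answer: (-8, 10)
(-20.728, -2.728)
(-27.799, -9.799)
(-41.941, -23.941)

Derivation:
Executing turtle program step by step:
Start: pos=(-8,10), heading=225, pen down
FD 18: (-8,10) -> (-20.728,-2.728) [heading=225, draw]
FD 10: (-20.728,-2.728) -> (-27.799,-9.799) [heading=225, draw]
FD 20: (-27.799,-9.799) -> (-41.941,-23.941) [heading=225, draw]
LT 30: heading 225 -> 255
LT 30: heading 255 -> 285
Final: pos=(-41.941,-23.941), heading=285, 3 segment(s) drawn
Waypoints (4 total):
(-8, 10)
(-20.728, -2.728)
(-27.799, -9.799)
(-41.941, -23.941)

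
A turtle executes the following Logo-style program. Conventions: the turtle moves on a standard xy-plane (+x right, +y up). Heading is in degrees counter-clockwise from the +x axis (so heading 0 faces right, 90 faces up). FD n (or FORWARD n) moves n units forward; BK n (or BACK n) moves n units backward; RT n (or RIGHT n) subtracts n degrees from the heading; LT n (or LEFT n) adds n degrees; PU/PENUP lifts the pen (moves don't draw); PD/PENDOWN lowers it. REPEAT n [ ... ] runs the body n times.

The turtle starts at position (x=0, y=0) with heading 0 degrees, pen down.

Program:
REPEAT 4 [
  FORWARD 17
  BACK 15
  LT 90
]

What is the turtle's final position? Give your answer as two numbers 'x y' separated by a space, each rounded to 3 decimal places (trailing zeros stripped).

Executing turtle program step by step:
Start: pos=(0,0), heading=0, pen down
REPEAT 4 [
  -- iteration 1/4 --
  FD 17: (0,0) -> (17,0) [heading=0, draw]
  BK 15: (17,0) -> (2,0) [heading=0, draw]
  LT 90: heading 0 -> 90
  -- iteration 2/4 --
  FD 17: (2,0) -> (2,17) [heading=90, draw]
  BK 15: (2,17) -> (2,2) [heading=90, draw]
  LT 90: heading 90 -> 180
  -- iteration 3/4 --
  FD 17: (2,2) -> (-15,2) [heading=180, draw]
  BK 15: (-15,2) -> (0,2) [heading=180, draw]
  LT 90: heading 180 -> 270
  -- iteration 4/4 --
  FD 17: (0,2) -> (0,-15) [heading=270, draw]
  BK 15: (0,-15) -> (0,0) [heading=270, draw]
  LT 90: heading 270 -> 0
]
Final: pos=(0,0), heading=0, 8 segment(s) drawn

Answer: 0 0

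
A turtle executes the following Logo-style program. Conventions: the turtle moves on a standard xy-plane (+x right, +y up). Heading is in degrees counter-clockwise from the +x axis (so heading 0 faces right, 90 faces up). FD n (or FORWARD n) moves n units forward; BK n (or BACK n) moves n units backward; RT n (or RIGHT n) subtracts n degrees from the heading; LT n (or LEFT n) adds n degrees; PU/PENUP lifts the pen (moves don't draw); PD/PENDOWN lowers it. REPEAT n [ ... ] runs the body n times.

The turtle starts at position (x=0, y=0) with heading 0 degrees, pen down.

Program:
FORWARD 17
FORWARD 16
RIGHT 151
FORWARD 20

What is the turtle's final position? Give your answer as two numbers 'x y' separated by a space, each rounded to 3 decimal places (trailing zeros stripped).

Answer: 15.508 -9.696

Derivation:
Executing turtle program step by step:
Start: pos=(0,0), heading=0, pen down
FD 17: (0,0) -> (17,0) [heading=0, draw]
FD 16: (17,0) -> (33,0) [heading=0, draw]
RT 151: heading 0 -> 209
FD 20: (33,0) -> (15.508,-9.696) [heading=209, draw]
Final: pos=(15.508,-9.696), heading=209, 3 segment(s) drawn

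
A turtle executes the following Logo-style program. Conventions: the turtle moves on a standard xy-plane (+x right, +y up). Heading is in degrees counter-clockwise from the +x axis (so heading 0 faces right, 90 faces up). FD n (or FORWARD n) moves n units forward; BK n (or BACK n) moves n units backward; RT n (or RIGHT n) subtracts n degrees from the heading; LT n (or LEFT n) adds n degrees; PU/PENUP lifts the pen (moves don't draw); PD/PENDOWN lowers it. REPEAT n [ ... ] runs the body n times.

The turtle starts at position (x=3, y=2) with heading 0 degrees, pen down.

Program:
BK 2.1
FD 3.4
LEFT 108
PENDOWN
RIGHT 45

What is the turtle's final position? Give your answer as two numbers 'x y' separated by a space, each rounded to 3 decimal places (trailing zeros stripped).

Answer: 4.3 2

Derivation:
Executing turtle program step by step:
Start: pos=(3,2), heading=0, pen down
BK 2.1: (3,2) -> (0.9,2) [heading=0, draw]
FD 3.4: (0.9,2) -> (4.3,2) [heading=0, draw]
LT 108: heading 0 -> 108
PD: pen down
RT 45: heading 108 -> 63
Final: pos=(4.3,2), heading=63, 2 segment(s) drawn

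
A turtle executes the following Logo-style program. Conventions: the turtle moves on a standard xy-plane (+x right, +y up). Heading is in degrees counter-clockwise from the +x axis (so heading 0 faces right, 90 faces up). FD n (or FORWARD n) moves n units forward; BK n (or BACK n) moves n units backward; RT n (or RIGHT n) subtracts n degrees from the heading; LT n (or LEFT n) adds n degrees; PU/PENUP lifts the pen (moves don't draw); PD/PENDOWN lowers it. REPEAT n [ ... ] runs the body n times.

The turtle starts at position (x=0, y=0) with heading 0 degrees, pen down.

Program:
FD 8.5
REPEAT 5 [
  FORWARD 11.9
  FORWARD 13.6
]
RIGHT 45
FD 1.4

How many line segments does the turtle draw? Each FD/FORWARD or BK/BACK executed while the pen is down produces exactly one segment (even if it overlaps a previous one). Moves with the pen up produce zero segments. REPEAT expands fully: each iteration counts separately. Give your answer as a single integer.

Answer: 12

Derivation:
Executing turtle program step by step:
Start: pos=(0,0), heading=0, pen down
FD 8.5: (0,0) -> (8.5,0) [heading=0, draw]
REPEAT 5 [
  -- iteration 1/5 --
  FD 11.9: (8.5,0) -> (20.4,0) [heading=0, draw]
  FD 13.6: (20.4,0) -> (34,0) [heading=0, draw]
  -- iteration 2/5 --
  FD 11.9: (34,0) -> (45.9,0) [heading=0, draw]
  FD 13.6: (45.9,0) -> (59.5,0) [heading=0, draw]
  -- iteration 3/5 --
  FD 11.9: (59.5,0) -> (71.4,0) [heading=0, draw]
  FD 13.6: (71.4,0) -> (85,0) [heading=0, draw]
  -- iteration 4/5 --
  FD 11.9: (85,0) -> (96.9,0) [heading=0, draw]
  FD 13.6: (96.9,0) -> (110.5,0) [heading=0, draw]
  -- iteration 5/5 --
  FD 11.9: (110.5,0) -> (122.4,0) [heading=0, draw]
  FD 13.6: (122.4,0) -> (136,0) [heading=0, draw]
]
RT 45: heading 0 -> 315
FD 1.4: (136,0) -> (136.99,-0.99) [heading=315, draw]
Final: pos=(136.99,-0.99), heading=315, 12 segment(s) drawn
Segments drawn: 12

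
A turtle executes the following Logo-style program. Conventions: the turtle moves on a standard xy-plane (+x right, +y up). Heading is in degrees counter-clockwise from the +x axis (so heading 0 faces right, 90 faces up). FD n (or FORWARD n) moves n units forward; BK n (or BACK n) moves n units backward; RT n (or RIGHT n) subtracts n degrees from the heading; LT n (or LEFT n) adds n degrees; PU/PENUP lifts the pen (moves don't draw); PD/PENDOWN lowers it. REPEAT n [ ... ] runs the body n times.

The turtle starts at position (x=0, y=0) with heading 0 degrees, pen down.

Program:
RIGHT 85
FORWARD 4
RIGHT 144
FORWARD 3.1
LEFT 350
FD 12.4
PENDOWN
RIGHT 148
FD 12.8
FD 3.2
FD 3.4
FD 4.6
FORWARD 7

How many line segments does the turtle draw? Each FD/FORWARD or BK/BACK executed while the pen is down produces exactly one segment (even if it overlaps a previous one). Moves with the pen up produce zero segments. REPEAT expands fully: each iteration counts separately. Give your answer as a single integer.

Answer: 8

Derivation:
Executing turtle program step by step:
Start: pos=(0,0), heading=0, pen down
RT 85: heading 0 -> 275
FD 4: (0,0) -> (0.349,-3.985) [heading=275, draw]
RT 144: heading 275 -> 131
FD 3.1: (0.349,-3.985) -> (-1.685,-1.645) [heading=131, draw]
LT 350: heading 131 -> 121
FD 12.4: (-1.685,-1.645) -> (-8.072,8.984) [heading=121, draw]
PD: pen down
RT 148: heading 121 -> 333
FD 12.8: (-8.072,8.984) -> (3.333,3.173) [heading=333, draw]
FD 3.2: (3.333,3.173) -> (6.184,1.72) [heading=333, draw]
FD 3.4: (6.184,1.72) -> (9.214,0.176) [heading=333, draw]
FD 4.6: (9.214,0.176) -> (13.313,-1.912) [heading=333, draw]
FD 7: (13.313,-1.912) -> (19.55,-5.09) [heading=333, draw]
Final: pos=(19.55,-5.09), heading=333, 8 segment(s) drawn
Segments drawn: 8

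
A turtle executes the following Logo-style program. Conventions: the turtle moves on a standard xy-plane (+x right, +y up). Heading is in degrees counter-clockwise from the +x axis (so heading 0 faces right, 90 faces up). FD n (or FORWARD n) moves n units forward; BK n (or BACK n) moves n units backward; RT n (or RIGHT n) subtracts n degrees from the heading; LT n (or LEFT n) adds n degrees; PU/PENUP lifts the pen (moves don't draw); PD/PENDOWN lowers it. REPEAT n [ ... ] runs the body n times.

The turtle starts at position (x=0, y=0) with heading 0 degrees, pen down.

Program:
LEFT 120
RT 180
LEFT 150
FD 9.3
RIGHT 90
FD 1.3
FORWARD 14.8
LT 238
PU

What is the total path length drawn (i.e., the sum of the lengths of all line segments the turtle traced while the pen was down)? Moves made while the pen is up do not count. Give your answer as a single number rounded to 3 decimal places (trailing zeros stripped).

Answer: 25.4

Derivation:
Executing turtle program step by step:
Start: pos=(0,0), heading=0, pen down
LT 120: heading 0 -> 120
RT 180: heading 120 -> 300
LT 150: heading 300 -> 90
FD 9.3: (0,0) -> (0,9.3) [heading=90, draw]
RT 90: heading 90 -> 0
FD 1.3: (0,9.3) -> (1.3,9.3) [heading=0, draw]
FD 14.8: (1.3,9.3) -> (16.1,9.3) [heading=0, draw]
LT 238: heading 0 -> 238
PU: pen up
Final: pos=(16.1,9.3), heading=238, 3 segment(s) drawn

Segment lengths:
  seg 1: (0,0) -> (0,9.3), length = 9.3
  seg 2: (0,9.3) -> (1.3,9.3), length = 1.3
  seg 3: (1.3,9.3) -> (16.1,9.3), length = 14.8
Total = 25.4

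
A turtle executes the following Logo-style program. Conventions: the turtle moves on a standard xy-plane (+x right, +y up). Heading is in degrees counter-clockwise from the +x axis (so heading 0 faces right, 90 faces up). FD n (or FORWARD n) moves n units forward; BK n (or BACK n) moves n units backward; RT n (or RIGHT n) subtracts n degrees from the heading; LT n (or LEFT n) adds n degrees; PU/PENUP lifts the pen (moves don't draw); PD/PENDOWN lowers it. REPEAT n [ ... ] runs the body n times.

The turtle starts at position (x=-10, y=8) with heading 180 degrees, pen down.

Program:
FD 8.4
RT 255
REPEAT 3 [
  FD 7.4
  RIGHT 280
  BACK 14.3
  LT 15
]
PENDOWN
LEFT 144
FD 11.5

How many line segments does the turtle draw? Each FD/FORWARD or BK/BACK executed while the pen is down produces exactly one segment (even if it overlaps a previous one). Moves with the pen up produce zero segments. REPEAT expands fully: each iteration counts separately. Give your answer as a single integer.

Executing turtle program step by step:
Start: pos=(-10,8), heading=180, pen down
FD 8.4: (-10,8) -> (-18.4,8) [heading=180, draw]
RT 255: heading 180 -> 285
REPEAT 3 [
  -- iteration 1/3 --
  FD 7.4: (-18.4,8) -> (-16.485,0.852) [heading=285, draw]
  RT 280: heading 285 -> 5
  BK 14.3: (-16.485,0.852) -> (-30.73,-0.394) [heading=5, draw]
  LT 15: heading 5 -> 20
  -- iteration 2/3 --
  FD 7.4: (-30.73,-0.394) -> (-23.777,2.137) [heading=20, draw]
  RT 280: heading 20 -> 100
  BK 14.3: (-23.777,2.137) -> (-21.293,-11.946) [heading=100, draw]
  LT 15: heading 100 -> 115
  -- iteration 3/3 --
  FD 7.4: (-21.293,-11.946) -> (-24.421,-5.239) [heading=115, draw]
  RT 280: heading 115 -> 195
  BK 14.3: (-24.421,-5.239) -> (-10.608,-1.538) [heading=195, draw]
  LT 15: heading 195 -> 210
]
PD: pen down
LT 144: heading 210 -> 354
FD 11.5: (-10.608,-1.538) -> (0.829,-2.74) [heading=354, draw]
Final: pos=(0.829,-2.74), heading=354, 8 segment(s) drawn
Segments drawn: 8

Answer: 8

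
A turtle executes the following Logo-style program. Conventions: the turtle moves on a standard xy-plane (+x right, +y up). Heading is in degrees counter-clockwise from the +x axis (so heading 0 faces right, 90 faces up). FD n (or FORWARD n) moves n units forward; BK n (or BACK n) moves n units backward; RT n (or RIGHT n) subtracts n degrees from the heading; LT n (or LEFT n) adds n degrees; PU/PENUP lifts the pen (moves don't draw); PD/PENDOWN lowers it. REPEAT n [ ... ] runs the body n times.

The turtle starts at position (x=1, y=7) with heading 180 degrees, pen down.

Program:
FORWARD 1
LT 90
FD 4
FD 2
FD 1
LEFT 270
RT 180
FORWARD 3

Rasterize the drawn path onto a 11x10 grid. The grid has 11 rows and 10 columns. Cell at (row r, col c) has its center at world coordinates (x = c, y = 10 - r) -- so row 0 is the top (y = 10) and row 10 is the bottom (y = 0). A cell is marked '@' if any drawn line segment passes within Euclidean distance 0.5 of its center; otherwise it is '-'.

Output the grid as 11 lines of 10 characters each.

Segment 0: (1,7) -> (0,7)
Segment 1: (0,7) -> (-0,3)
Segment 2: (-0,3) -> (-0,1)
Segment 3: (-0,1) -> (-0,0)
Segment 4: (-0,0) -> (3,-0)

Answer: ----------
----------
----------
@@--------
@---------
@---------
@---------
@---------
@---------
@---------
@@@@------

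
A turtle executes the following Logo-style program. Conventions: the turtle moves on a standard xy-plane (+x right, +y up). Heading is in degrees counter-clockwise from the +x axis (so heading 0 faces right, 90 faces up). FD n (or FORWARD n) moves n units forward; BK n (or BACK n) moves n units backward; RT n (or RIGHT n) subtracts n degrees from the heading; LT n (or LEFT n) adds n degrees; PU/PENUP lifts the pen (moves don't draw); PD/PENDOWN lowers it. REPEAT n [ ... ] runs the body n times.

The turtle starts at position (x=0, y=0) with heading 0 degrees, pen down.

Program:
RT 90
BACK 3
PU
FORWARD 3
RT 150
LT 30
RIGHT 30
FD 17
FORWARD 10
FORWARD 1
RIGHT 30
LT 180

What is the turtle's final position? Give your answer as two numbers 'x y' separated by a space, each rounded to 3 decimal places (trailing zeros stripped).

Answer: -14 24.249

Derivation:
Executing turtle program step by step:
Start: pos=(0,0), heading=0, pen down
RT 90: heading 0 -> 270
BK 3: (0,0) -> (0,3) [heading=270, draw]
PU: pen up
FD 3: (0,3) -> (0,0) [heading=270, move]
RT 150: heading 270 -> 120
LT 30: heading 120 -> 150
RT 30: heading 150 -> 120
FD 17: (0,0) -> (-8.5,14.722) [heading=120, move]
FD 10: (-8.5,14.722) -> (-13.5,23.383) [heading=120, move]
FD 1: (-13.5,23.383) -> (-14,24.249) [heading=120, move]
RT 30: heading 120 -> 90
LT 180: heading 90 -> 270
Final: pos=(-14,24.249), heading=270, 1 segment(s) drawn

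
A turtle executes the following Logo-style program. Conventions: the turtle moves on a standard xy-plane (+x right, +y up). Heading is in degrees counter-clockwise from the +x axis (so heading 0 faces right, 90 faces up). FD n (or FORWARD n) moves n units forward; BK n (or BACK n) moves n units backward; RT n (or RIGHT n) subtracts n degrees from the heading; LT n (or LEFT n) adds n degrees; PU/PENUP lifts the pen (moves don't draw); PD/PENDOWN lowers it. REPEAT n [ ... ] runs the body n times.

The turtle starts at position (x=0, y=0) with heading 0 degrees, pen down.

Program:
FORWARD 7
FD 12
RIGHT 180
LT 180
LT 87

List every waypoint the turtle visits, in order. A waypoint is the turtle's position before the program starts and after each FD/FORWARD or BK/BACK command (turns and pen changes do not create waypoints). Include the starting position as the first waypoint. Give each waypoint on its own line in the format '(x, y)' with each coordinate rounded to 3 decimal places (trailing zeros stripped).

Executing turtle program step by step:
Start: pos=(0,0), heading=0, pen down
FD 7: (0,0) -> (7,0) [heading=0, draw]
FD 12: (7,0) -> (19,0) [heading=0, draw]
RT 180: heading 0 -> 180
LT 180: heading 180 -> 0
LT 87: heading 0 -> 87
Final: pos=(19,0), heading=87, 2 segment(s) drawn
Waypoints (3 total):
(0, 0)
(7, 0)
(19, 0)

Answer: (0, 0)
(7, 0)
(19, 0)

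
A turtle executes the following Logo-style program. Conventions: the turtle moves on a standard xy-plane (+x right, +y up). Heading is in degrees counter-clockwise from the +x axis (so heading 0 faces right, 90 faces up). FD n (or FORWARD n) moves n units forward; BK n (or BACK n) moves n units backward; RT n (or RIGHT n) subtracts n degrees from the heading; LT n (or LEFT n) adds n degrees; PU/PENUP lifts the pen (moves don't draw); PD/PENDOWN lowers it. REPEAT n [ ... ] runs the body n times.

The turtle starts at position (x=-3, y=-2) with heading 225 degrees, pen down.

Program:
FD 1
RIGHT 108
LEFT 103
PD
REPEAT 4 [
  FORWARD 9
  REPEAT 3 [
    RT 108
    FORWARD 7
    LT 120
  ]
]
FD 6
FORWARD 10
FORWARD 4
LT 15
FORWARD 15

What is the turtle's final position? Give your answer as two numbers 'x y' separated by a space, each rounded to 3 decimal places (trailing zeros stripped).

Executing turtle program step by step:
Start: pos=(-3,-2), heading=225, pen down
FD 1: (-3,-2) -> (-3.707,-2.707) [heading=225, draw]
RT 108: heading 225 -> 117
LT 103: heading 117 -> 220
PD: pen down
REPEAT 4 [
  -- iteration 1/4 --
  FD 9: (-3.707,-2.707) -> (-10.602,-8.492) [heading=220, draw]
  REPEAT 3 [
    -- iteration 1/3 --
    RT 108: heading 220 -> 112
    FD 7: (-10.602,-8.492) -> (-13.224,-2.002) [heading=112, draw]
    LT 120: heading 112 -> 232
    -- iteration 2/3 --
    RT 108: heading 232 -> 124
    FD 7: (-13.224,-2.002) -> (-17.138,3.801) [heading=124, draw]
    LT 120: heading 124 -> 244
    -- iteration 3/3 --
    RT 108: heading 244 -> 136
    FD 7: (-17.138,3.801) -> (-22.173,8.664) [heading=136, draw]
    LT 120: heading 136 -> 256
  ]
  -- iteration 2/4 --
  FD 9: (-22.173,8.664) -> (-24.351,-0.069) [heading=256, draw]
  REPEAT 3 [
    -- iteration 1/3 --
    RT 108: heading 256 -> 148
    FD 7: (-24.351,-0.069) -> (-30.287,3.641) [heading=148, draw]
    LT 120: heading 148 -> 268
    -- iteration 2/3 --
    RT 108: heading 268 -> 160
    FD 7: (-30.287,3.641) -> (-36.865,6.035) [heading=160, draw]
    LT 120: heading 160 -> 280
    -- iteration 3/3 --
    RT 108: heading 280 -> 172
    FD 7: (-36.865,6.035) -> (-43.797,7.009) [heading=172, draw]
    LT 120: heading 172 -> 292
  ]
  -- iteration 3/4 --
  FD 9: (-43.797,7.009) -> (-40.425,-1.336) [heading=292, draw]
  REPEAT 3 [
    -- iteration 1/3 --
    RT 108: heading 292 -> 184
    FD 7: (-40.425,-1.336) -> (-47.408,-1.824) [heading=184, draw]
    LT 120: heading 184 -> 304
    -- iteration 2/3 --
    RT 108: heading 304 -> 196
    FD 7: (-47.408,-1.824) -> (-54.137,-3.753) [heading=196, draw]
    LT 120: heading 196 -> 316
    -- iteration 3/3 --
    RT 108: heading 316 -> 208
    FD 7: (-54.137,-3.753) -> (-60.318,-7.04) [heading=208, draw]
    LT 120: heading 208 -> 328
  ]
  -- iteration 4/4 --
  FD 9: (-60.318,-7.04) -> (-52.685,-11.809) [heading=328, draw]
  REPEAT 3 [
    -- iteration 1/3 --
    RT 108: heading 328 -> 220
    FD 7: (-52.685,-11.809) -> (-58.048,-16.308) [heading=220, draw]
    LT 120: heading 220 -> 340
    -- iteration 2/3 --
    RT 108: heading 340 -> 232
    FD 7: (-58.048,-16.308) -> (-62.357,-21.824) [heading=232, draw]
    LT 120: heading 232 -> 352
    -- iteration 3/3 --
    RT 108: heading 352 -> 244
    FD 7: (-62.357,-21.824) -> (-65.426,-28.116) [heading=244, draw]
    LT 120: heading 244 -> 4
  ]
]
FD 6: (-65.426,-28.116) -> (-59.441,-27.698) [heading=4, draw]
FD 10: (-59.441,-27.698) -> (-49.465,-27) [heading=4, draw]
FD 4: (-49.465,-27) -> (-45.475,-26.721) [heading=4, draw]
LT 15: heading 4 -> 19
FD 15: (-45.475,-26.721) -> (-31.292,-21.837) [heading=19, draw]
Final: pos=(-31.292,-21.837), heading=19, 21 segment(s) drawn

Answer: -31.292 -21.837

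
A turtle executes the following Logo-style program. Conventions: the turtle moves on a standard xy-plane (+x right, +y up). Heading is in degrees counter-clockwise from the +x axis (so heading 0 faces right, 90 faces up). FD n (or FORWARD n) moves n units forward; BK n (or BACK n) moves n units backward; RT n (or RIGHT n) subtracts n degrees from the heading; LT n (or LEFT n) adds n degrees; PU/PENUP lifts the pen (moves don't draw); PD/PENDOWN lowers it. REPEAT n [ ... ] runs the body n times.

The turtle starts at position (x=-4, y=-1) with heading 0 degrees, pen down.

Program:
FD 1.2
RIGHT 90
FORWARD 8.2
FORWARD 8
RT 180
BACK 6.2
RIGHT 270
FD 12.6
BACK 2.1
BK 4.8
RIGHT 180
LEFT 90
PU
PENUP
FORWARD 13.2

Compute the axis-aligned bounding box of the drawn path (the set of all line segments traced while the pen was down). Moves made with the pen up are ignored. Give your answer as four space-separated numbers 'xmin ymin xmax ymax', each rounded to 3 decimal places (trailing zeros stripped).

Executing turtle program step by step:
Start: pos=(-4,-1), heading=0, pen down
FD 1.2: (-4,-1) -> (-2.8,-1) [heading=0, draw]
RT 90: heading 0 -> 270
FD 8.2: (-2.8,-1) -> (-2.8,-9.2) [heading=270, draw]
FD 8: (-2.8,-9.2) -> (-2.8,-17.2) [heading=270, draw]
RT 180: heading 270 -> 90
BK 6.2: (-2.8,-17.2) -> (-2.8,-23.4) [heading=90, draw]
RT 270: heading 90 -> 180
FD 12.6: (-2.8,-23.4) -> (-15.4,-23.4) [heading=180, draw]
BK 2.1: (-15.4,-23.4) -> (-13.3,-23.4) [heading=180, draw]
BK 4.8: (-13.3,-23.4) -> (-8.5,-23.4) [heading=180, draw]
RT 180: heading 180 -> 0
LT 90: heading 0 -> 90
PU: pen up
PU: pen up
FD 13.2: (-8.5,-23.4) -> (-8.5,-10.2) [heading=90, move]
Final: pos=(-8.5,-10.2), heading=90, 7 segment(s) drawn

Segment endpoints: x in {-15.4, -13.3, -8.5, -4, -2.8, -2.8, -2.8, -2.8}, y in {-23.4, -23.4, -17.2, -9.2, -1}
xmin=-15.4, ymin=-23.4, xmax=-2.8, ymax=-1

Answer: -15.4 -23.4 -2.8 -1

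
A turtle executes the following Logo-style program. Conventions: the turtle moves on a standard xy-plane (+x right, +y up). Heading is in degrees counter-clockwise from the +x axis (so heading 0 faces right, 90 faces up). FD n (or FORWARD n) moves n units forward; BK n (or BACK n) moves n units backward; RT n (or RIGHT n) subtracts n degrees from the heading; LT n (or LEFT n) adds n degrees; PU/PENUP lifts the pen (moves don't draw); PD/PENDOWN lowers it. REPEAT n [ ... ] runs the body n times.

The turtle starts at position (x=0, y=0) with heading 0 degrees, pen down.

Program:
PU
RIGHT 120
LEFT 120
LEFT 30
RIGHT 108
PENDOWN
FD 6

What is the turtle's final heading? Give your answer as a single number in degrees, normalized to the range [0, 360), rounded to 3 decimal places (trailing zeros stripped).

Answer: 282

Derivation:
Executing turtle program step by step:
Start: pos=(0,0), heading=0, pen down
PU: pen up
RT 120: heading 0 -> 240
LT 120: heading 240 -> 0
LT 30: heading 0 -> 30
RT 108: heading 30 -> 282
PD: pen down
FD 6: (0,0) -> (1.247,-5.869) [heading=282, draw]
Final: pos=(1.247,-5.869), heading=282, 1 segment(s) drawn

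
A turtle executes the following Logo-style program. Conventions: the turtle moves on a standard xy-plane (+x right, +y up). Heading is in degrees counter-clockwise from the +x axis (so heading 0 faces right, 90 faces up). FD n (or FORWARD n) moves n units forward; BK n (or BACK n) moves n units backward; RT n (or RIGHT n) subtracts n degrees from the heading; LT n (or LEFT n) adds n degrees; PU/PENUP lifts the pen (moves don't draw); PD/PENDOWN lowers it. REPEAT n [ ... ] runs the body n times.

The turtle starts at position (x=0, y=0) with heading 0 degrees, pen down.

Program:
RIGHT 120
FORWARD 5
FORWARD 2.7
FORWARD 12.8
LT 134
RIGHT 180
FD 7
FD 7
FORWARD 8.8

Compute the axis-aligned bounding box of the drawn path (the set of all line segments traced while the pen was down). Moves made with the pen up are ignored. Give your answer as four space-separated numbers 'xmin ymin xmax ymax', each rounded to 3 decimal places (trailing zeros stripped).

Executing turtle program step by step:
Start: pos=(0,0), heading=0, pen down
RT 120: heading 0 -> 240
FD 5: (0,0) -> (-2.5,-4.33) [heading=240, draw]
FD 2.7: (-2.5,-4.33) -> (-3.85,-6.668) [heading=240, draw]
FD 12.8: (-3.85,-6.668) -> (-10.25,-17.754) [heading=240, draw]
LT 134: heading 240 -> 14
RT 180: heading 14 -> 194
FD 7: (-10.25,-17.754) -> (-17.042,-19.447) [heading=194, draw]
FD 7: (-17.042,-19.447) -> (-23.834,-21.14) [heading=194, draw]
FD 8.8: (-23.834,-21.14) -> (-32.373,-23.269) [heading=194, draw]
Final: pos=(-32.373,-23.269), heading=194, 6 segment(s) drawn

Segment endpoints: x in {-32.373, -23.834, -17.042, -10.25, -3.85, -2.5, 0}, y in {-23.269, -21.14, -19.447, -17.754, -6.668, -4.33, 0}
xmin=-32.373, ymin=-23.269, xmax=0, ymax=0

Answer: -32.373 -23.269 0 0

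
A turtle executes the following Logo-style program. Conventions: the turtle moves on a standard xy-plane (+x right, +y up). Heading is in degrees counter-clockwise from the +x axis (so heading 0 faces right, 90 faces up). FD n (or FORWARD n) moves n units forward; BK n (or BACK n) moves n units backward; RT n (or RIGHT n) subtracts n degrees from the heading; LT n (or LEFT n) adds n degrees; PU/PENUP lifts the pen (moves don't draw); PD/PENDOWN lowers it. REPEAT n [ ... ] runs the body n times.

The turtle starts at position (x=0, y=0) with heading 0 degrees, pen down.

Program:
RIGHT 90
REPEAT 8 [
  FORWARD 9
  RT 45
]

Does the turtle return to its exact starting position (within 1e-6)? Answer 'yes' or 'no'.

Answer: yes

Derivation:
Executing turtle program step by step:
Start: pos=(0,0), heading=0, pen down
RT 90: heading 0 -> 270
REPEAT 8 [
  -- iteration 1/8 --
  FD 9: (0,0) -> (0,-9) [heading=270, draw]
  RT 45: heading 270 -> 225
  -- iteration 2/8 --
  FD 9: (0,-9) -> (-6.364,-15.364) [heading=225, draw]
  RT 45: heading 225 -> 180
  -- iteration 3/8 --
  FD 9: (-6.364,-15.364) -> (-15.364,-15.364) [heading=180, draw]
  RT 45: heading 180 -> 135
  -- iteration 4/8 --
  FD 9: (-15.364,-15.364) -> (-21.728,-9) [heading=135, draw]
  RT 45: heading 135 -> 90
  -- iteration 5/8 --
  FD 9: (-21.728,-9) -> (-21.728,0) [heading=90, draw]
  RT 45: heading 90 -> 45
  -- iteration 6/8 --
  FD 9: (-21.728,0) -> (-15.364,6.364) [heading=45, draw]
  RT 45: heading 45 -> 0
  -- iteration 7/8 --
  FD 9: (-15.364,6.364) -> (-6.364,6.364) [heading=0, draw]
  RT 45: heading 0 -> 315
  -- iteration 8/8 --
  FD 9: (-6.364,6.364) -> (0,0) [heading=315, draw]
  RT 45: heading 315 -> 270
]
Final: pos=(0,0), heading=270, 8 segment(s) drawn

Start position: (0, 0)
Final position: (0, 0)
Distance = 0; < 1e-6 -> CLOSED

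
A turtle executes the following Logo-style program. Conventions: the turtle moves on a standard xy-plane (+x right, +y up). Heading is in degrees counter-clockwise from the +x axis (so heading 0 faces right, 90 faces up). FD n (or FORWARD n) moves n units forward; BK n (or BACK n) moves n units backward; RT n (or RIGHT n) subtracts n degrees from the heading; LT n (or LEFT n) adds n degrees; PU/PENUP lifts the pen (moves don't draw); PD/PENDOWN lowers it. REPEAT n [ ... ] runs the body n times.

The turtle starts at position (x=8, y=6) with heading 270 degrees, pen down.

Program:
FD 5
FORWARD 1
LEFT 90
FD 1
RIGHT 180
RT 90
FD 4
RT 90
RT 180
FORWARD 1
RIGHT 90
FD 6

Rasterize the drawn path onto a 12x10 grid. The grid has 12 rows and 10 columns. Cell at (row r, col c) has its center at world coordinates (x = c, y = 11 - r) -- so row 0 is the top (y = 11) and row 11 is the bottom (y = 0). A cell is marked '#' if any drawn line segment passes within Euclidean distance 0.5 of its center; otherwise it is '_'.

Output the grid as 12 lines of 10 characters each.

Answer: __________
________#_
________#_
________#_
________#_
________#_
________#_
________##
________##
________##
________##
________##

Derivation:
Segment 0: (8,6) -> (8,1)
Segment 1: (8,1) -> (8,0)
Segment 2: (8,0) -> (9,-0)
Segment 3: (9,-0) -> (9,4)
Segment 4: (9,4) -> (8,4)
Segment 5: (8,4) -> (8,10)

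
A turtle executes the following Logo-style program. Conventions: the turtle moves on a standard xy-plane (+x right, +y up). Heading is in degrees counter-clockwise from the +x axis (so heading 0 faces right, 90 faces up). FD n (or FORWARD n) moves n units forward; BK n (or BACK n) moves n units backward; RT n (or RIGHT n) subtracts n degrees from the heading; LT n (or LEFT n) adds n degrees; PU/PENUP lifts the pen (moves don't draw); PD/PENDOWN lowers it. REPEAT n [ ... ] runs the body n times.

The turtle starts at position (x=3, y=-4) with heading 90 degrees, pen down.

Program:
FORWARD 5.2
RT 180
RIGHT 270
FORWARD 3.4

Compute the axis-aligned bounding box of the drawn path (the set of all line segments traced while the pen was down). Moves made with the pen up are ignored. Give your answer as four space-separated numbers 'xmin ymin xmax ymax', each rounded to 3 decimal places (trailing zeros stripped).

Answer: 3 -4 6.4 1.2

Derivation:
Executing turtle program step by step:
Start: pos=(3,-4), heading=90, pen down
FD 5.2: (3,-4) -> (3,1.2) [heading=90, draw]
RT 180: heading 90 -> 270
RT 270: heading 270 -> 0
FD 3.4: (3,1.2) -> (6.4,1.2) [heading=0, draw]
Final: pos=(6.4,1.2), heading=0, 2 segment(s) drawn

Segment endpoints: x in {3, 3, 6.4}, y in {-4, 1.2, 1.2}
xmin=3, ymin=-4, xmax=6.4, ymax=1.2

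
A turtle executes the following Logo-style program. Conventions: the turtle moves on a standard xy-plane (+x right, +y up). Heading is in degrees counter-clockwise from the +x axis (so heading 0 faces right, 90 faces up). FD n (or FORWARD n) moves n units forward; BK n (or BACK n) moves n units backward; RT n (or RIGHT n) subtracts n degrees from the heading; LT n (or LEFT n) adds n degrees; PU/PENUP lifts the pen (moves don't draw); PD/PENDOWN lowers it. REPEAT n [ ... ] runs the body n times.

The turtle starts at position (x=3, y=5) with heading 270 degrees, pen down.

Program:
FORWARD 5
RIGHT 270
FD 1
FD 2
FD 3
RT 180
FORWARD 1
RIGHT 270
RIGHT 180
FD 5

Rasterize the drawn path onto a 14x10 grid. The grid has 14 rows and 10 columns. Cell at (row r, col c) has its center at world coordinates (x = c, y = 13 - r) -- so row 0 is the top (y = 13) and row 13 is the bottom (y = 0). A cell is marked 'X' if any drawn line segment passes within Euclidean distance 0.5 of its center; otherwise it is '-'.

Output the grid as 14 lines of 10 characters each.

Segment 0: (3,5) -> (3,0)
Segment 1: (3,0) -> (4,0)
Segment 2: (4,0) -> (6,0)
Segment 3: (6,0) -> (9,0)
Segment 4: (9,0) -> (8,-0)
Segment 5: (8,-0) -> (8,5)

Answer: ----------
----------
----------
----------
----------
----------
----------
----------
---X----X-
---X----X-
---X----X-
---X----X-
---X----X-
---XXXXXXX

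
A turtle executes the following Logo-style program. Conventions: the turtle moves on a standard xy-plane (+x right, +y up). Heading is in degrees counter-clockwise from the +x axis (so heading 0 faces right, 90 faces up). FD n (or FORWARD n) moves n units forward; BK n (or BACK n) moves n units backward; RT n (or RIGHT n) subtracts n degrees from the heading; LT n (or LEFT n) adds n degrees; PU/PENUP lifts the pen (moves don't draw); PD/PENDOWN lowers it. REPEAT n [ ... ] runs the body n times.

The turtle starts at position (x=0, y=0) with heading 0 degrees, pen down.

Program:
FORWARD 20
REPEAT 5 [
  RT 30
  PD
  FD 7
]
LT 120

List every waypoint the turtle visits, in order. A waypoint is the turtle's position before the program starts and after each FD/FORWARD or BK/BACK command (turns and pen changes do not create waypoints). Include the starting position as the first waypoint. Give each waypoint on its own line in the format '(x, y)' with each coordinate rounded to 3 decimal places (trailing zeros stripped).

Executing turtle program step by step:
Start: pos=(0,0), heading=0, pen down
FD 20: (0,0) -> (20,0) [heading=0, draw]
REPEAT 5 [
  -- iteration 1/5 --
  RT 30: heading 0 -> 330
  PD: pen down
  FD 7: (20,0) -> (26.062,-3.5) [heading=330, draw]
  -- iteration 2/5 --
  RT 30: heading 330 -> 300
  PD: pen down
  FD 7: (26.062,-3.5) -> (29.562,-9.562) [heading=300, draw]
  -- iteration 3/5 --
  RT 30: heading 300 -> 270
  PD: pen down
  FD 7: (29.562,-9.562) -> (29.562,-16.562) [heading=270, draw]
  -- iteration 4/5 --
  RT 30: heading 270 -> 240
  PD: pen down
  FD 7: (29.562,-16.562) -> (26.062,-22.624) [heading=240, draw]
  -- iteration 5/5 --
  RT 30: heading 240 -> 210
  PD: pen down
  FD 7: (26.062,-22.624) -> (20,-26.124) [heading=210, draw]
]
LT 120: heading 210 -> 330
Final: pos=(20,-26.124), heading=330, 6 segment(s) drawn
Waypoints (7 total):
(0, 0)
(20, 0)
(26.062, -3.5)
(29.562, -9.562)
(29.562, -16.562)
(26.062, -22.624)
(20, -26.124)

Answer: (0, 0)
(20, 0)
(26.062, -3.5)
(29.562, -9.562)
(29.562, -16.562)
(26.062, -22.624)
(20, -26.124)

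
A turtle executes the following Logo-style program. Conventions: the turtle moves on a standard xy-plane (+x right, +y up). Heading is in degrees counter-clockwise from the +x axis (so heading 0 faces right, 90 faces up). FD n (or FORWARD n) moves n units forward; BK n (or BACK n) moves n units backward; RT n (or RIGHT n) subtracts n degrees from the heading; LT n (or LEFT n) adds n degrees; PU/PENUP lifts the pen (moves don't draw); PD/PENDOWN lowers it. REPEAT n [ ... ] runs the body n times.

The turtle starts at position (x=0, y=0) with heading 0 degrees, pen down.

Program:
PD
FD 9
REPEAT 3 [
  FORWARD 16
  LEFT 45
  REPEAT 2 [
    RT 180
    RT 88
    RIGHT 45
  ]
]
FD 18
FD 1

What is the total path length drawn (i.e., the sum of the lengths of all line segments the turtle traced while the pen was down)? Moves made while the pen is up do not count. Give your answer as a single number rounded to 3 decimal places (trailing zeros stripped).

Answer: 76

Derivation:
Executing turtle program step by step:
Start: pos=(0,0), heading=0, pen down
PD: pen down
FD 9: (0,0) -> (9,0) [heading=0, draw]
REPEAT 3 [
  -- iteration 1/3 --
  FD 16: (9,0) -> (25,0) [heading=0, draw]
  LT 45: heading 0 -> 45
  REPEAT 2 [
    -- iteration 1/2 --
    RT 180: heading 45 -> 225
    RT 88: heading 225 -> 137
    RT 45: heading 137 -> 92
    -- iteration 2/2 --
    RT 180: heading 92 -> 272
    RT 88: heading 272 -> 184
    RT 45: heading 184 -> 139
  ]
  -- iteration 2/3 --
  FD 16: (25,0) -> (12.925,10.497) [heading=139, draw]
  LT 45: heading 139 -> 184
  REPEAT 2 [
    -- iteration 1/2 --
    RT 180: heading 184 -> 4
    RT 88: heading 4 -> 276
    RT 45: heading 276 -> 231
    -- iteration 2/2 --
    RT 180: heading 231 -> 51
    RT 88: heading 51 -> 323
    RT 45: heading 323 -> 278
  ]
  -- iteration 3/3 --
  FD 16: (12.925,10.497) -> (15.151,-5.347) [heading=278, draw]
  LT 45: heading 278 -> 323
  REPEAT 2 [
    -- iteration 1/2 --
    RT 180: heading 323 -> 143
    RT 88: heading 143 -> 55
    RT 45: heading 55 -> 10
    -- iteration 2/2 --
    RT 180: heading 10 -> 190
    RT 88: heading 190 -> 102
    RT 45: heading 102 -> 57
  ]
]
FD 18: (15.151,-5.347) -> (24.955,9.749) [heading=57, draw]
FD 1: (24.955,9.749) -> (25.5,10.587) [heading=57, draw]
Final: pos=(25.5,10.587), heading=57, 6 segment(s) drawn

Segment lengths:
  seg 1: (0,0) -> (9,0), length = 9
  seg 2: (9,0) -> (25,0), length = 16
  seg 3: (25,0) -> (12.925,10.497), length = 16
  seg 4: (12.925,10.497) -> (15.151,-5.347), length = 16
  seg 5: (15.151,-5.347) -> (24.955,9.749), length = 18
  seg 6: (24.955,9.749) -> (25.5,10.587), length = 1
Total = 76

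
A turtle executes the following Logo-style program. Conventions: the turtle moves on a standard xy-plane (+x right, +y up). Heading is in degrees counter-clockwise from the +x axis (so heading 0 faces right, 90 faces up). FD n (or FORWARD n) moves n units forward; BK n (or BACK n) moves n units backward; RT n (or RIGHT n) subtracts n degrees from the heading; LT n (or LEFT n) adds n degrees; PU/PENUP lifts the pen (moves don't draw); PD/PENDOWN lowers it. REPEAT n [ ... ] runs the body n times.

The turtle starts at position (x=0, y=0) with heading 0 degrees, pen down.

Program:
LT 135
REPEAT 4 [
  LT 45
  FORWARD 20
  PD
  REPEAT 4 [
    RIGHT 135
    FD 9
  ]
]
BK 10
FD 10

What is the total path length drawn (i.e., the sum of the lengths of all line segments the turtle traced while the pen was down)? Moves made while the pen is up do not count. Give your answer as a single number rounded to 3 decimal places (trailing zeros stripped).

Executing turtle program step by step:
Start: pos=(0,0), heading=0, pen down
LT 135: heading 0 -> 135
REPEAT 4 [
  -- iteration 1/4 --
  LT 45: heading 135 -> 180
  FD 20: (0,0) -> (-20,0) [heading=180, draw]
  PD: pen down
  REPEAT 4 [
    -- iteration 1/4 --
    RT 135: heading 180 -> 45
    FD 9: (-20,0) -> (-13.636,6.364) [heading=45, draw]
    -- iteration 2/4 --
    RT 135: heading 45 -> 270
    FD 9: (-13.636,6.364) -> (-13.636,-2.636) [heading=270, draw]
    -- iteration 3/4 --
    RT 135: heading 270 -> 135
    FD 9: (-13.636,-2.636) -> (-20,3.728) [heading=135, draw]
    -- iteration 4/4 --
    RT 135: heading 135 -> 0
    FD 9: (-20,3.728) -> (-11,3.728) [heading=0, draw]
  ]
  -- iteration 2/4 --
  LT 45: heading 0 -> 45
  FD 20: (-11,3.728) -> (3.142,17.87) [heading=45, draw]
  PD: pen down
  REPEAT 4 [
    -- iteration 1/4 --
    RT 135: heading 45 -> 270
    FD 9: (3.142,17.87) -> (3.142,8.87) [heading=270, draw]
    -- iteration 2/4 --
    RT 135: heading 270 -> 135
    FD 9: (3.142,8.87) -> (-3.222,15.234) [heading=135, draw]
    -- iteration 3/4 --
    RT 135: heading 135 -> 0
    FD 9: (-3.222,15.234) -> (5.778,15.234) [heading=0, draw]
    -- iteration 4/4 --
    RT 135: heading 0 -> 225
    FD 9: (5.778,15.234) -> (-0.586,8.87) [heading=225, draw]
  ]
  -- iteration 3/4 --
  LT 45: heading 225 -> 270
  FD 20: (-0.586,8.87) -> (-0.586,-11.13) [heading=270, draw]
  PD: pen down
  REPEAT 4 [
    -- iteration 1/4 --
    RT 135: heading 270 -> 135
    FD 9: (-0.586,-11.13) -> (-6.95,-4.766) [heading=135, draw]
    -- iteration 2/4 --
    RT 135: heading 135 -> 0
    FD 9: (-6.95,-4.766) -> (2.05,-4.766) [heading=0, draw]
    -- iteration 3/4 --
    RT 135: heading 0 -> 225
    FD 9: (2.05,-4.766) -> (-4.314,-11.13) [heading=225, draw]
    -- iteration 4/4 --
    RT 135: heading 225 -> 90
    FD 9: (-4.314,-11.13) -> (-4.314,-2.13) [heading=90, draw]
  ]
  -- iteration 4/4 --
  LT 45: heading 90 -> 135
  FD 20: (-4.314,-2.13) -> (-18.456,12.012) [heading=135, draw]
  PD: pen down
  REPEAT 4 [
    -- iteration 1/4 --
    RT 135: heading 135 -> 0
    FD 9: (-18.456,12.012) -> (-9.456,12.012) [heading=0, draw]
    -- iteration 2/4 --
    RT 135: heading 0 -> 225
    FD 9: (-9.456,12.012) -> (-15.82,5.648) [heading=225, draw]
    -- iteration 3/4 --
    RT 135: heading 225 -> 90
    FD 9: (-15.82,5.648) -> (-15.82,14.648) [heading=90, draw]
    -- iteration 4/4 --
    RT 135: heading 90 -> 315
    FD 9: (-15.82,14.648) -> (-9.456,8.284) [heading=315, draw]
  ]
]
BK 10: (-9.456,8.284) -> (-16.527,15.355) [heading=315, draw]
FD 10: (-16.527,15.355) -> (-9.456,8.284) [heading=315, draw]
Final: pos=(-9.456,8.284), heading=315, 22 segment(s) drawn

Segment lengths:
  seg 1: (0,0) -> (-20,0), length = 20
  seg 2: (-20,0) -> (-13.636,6.364), length = 9
  seg 3: (-13.636,6.364) -> (-13.636,-2.636), length = 9
  seg 4: (-13.636,-2.636) -> (-20,3.728), length = 9
  seg 5: (-20,3.728) -> (-11,3.728), length = 9
  seg 6: (-11,3.728) -> (3.142,17.87), length = 20
  seg 7: (3.142,17.87) -> (3.142,8.87), length = 9
  seg 8: (3.142,8.87) -> (-3.222,15.234), length = 9
  seg 9: (-3.222,15.234) -> (5.778,15.234), length = 9
  seg 10: (5.778,15.234) -> (-0.586,8.87), length = 9
  seg 11: (-0.586,8.87) -> (-0.586,-11.13), length = 20
  seg 12: (-0.586,-11.13) -> (-6.95,-4.766), length = 9
  seg 13: (-6.95,-4.766) -> (2.05,-4.766), length = 9
  seg 14: (2.05,-4.766) -> (-4.314,-11.13), length = 9
  seg 15: (-4.314,-11.13) -> (-4.314,-2.13), length = 9
  seg 16: (-4.314,-2.13) -> (-18.456,12.012), length = 20
  seg 17: (-18.456,12.012) -> (-9.456,12.012), length = 9
  seg 18: (-9.456,12.012) -> (-15.82,5.648), length = 9
  seg 19: (-15.82,5.648) -> (-15.82,14.648), length = 9
  seg 20: (-15.82,14.648) -> (-9.456,8.284), length = 9
  seg 21: (-9.456,8.284) -> (-16.527,15.355), length = 10
  seg 22: (-16.527,15.355) -> (-9.456,8.284), length = 10
Total = 244

Answer: 244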